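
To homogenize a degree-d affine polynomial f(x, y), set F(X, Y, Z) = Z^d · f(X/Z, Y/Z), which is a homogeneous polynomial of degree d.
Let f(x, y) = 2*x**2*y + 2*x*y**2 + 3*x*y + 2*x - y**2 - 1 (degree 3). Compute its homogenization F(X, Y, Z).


F(X, Y, Z) = 2*X**2*Y + 2*X*Y**2 + 3*X*Y*Z + 2*X*Z**2 - Y**2*Z - Z**3

deg(f) = 3.
Substitute x = X/Z, y = Y/Z into f, then multiply by Z^3.
  monomial 2·x^2·y^1 ↦ 2·X^2·Y^1·Z^0.
  monomial 2·x^1·y^2 ↦ 2·X^1·Y^2·Z^0.
  monomial 3·x^1·y^1 ↦ 3·X^1·Y^1·Z^1.
  monomial 2·x^1·y^0 ↦ 2·X^1·Y^0·Z^2.
  monomial -1·x^0·y^2 ↦ -1·X^0·Y^2·Z^1.
  monomial -1·x^0·y^0 ↦ -1·X^0·Y^0·Z^3.
Collecting: F(X, Y, Z) = 2*X**2*Y + 2*X*Y**2 + 3*X*Y*Z + 2*X*Z**2 - Y**2*Z - Z**3.


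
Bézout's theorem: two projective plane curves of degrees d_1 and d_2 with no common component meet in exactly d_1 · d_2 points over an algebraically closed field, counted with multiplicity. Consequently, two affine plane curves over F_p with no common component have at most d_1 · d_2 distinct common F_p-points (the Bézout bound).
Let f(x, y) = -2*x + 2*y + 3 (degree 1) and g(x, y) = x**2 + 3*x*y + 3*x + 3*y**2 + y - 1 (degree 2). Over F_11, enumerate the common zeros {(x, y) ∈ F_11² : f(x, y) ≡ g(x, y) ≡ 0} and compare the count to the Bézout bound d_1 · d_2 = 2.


Common zeros: ∅; count = 0; Bézout bound = 2.

deg(f) = 1, deg(g) = 2, so Bézout bound = 2.
Scan x ∈ F_11. For each x, list the y ∈ F_11 with f(x, y) ≡ 0 and those with g(x, y) ≡ 0 (mod 11); the common zeros in that column are the intersection.
  x = 0: f ≡ 0 at y ∈ {4}; g ≡ 0 at y ∈ ∅; common: ∅.
  x = 1: f ≡ 0 at y ∈ {5}; g ≡ 0 at y ∈ ∅; common: ∅.
  x = 2: f ≡ 0 at y ∈ {6}; g ≡ 0 at y ∈ ∅; common: ∅.
  x = 3: f ≡ 0 at y ∈ {7}; g ≡ 0 at y ∈ ∅; common: ∅.
  x = 4: f ≡ 0 at y ∈ {8}; g ≡ 0 at y ∈ ∅; common: ∅.
  x = 5: f ≡ 0 at y ∈ {9}; g ≡ 0 at y ∈ ∅; common: ∅.
  x = 6: f ≡ 0 at y ∈ {10}; g ≡ 0 at y ∈ {6}; common: ∅.
  x = 7: f ≡ 0 at y ∈ {0}; g ≡ 0 at y ∈ ∅; common: ∅.
  x = 8: f ≡ 0 at y ∈ {1}; g ≡ 0 at y ∈ ∅; common: ∅.
  x = 9: f ≡ 0 at y ∈ {2}; g ≡ 0 at y ∈ ∅; common: ∅.
  x = 10: f ≡ 0 at y ∈ {3}; g ≡ 0 at y ∈ ∅; common: ∅.
Collecting: common zeros = ∅, so the count is 0.
Comparison with the Bézout bound: 0 ≤ 2 = deg(f)·deg(g), as expected for curves with no common component (the affine F_11-count falls short of the bound because intersections may lie at infinity, over extension fields, or carry multiplicity).


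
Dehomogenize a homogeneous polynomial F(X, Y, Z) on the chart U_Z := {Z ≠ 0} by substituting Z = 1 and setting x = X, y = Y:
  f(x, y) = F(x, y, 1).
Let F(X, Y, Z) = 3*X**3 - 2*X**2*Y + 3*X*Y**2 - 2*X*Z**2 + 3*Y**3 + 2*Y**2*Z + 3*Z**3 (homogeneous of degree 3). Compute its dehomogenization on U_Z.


f(x, y) = 3*x**3 - 2*x**2*y + 3*x*y**2 - 2*x + 3*y**3 + 2*y**2 + 3

On U_Z we set Z = 1. Each monomial c·X^i·Y^j·Z^k in F becomes c·x^i·y^j·1^k = c·x^i·y^j.
Substituting Z = 1: F(X, Y, 1) = 3*x**3 - 2*x**2*y + 3*x*y**2 - 2*x + 3*y**3 + 2*y**2 + 3.
Note: deg(f) ≤ deg(F) = 3; strict inequality happens when F is divisible by Z (lost terms).


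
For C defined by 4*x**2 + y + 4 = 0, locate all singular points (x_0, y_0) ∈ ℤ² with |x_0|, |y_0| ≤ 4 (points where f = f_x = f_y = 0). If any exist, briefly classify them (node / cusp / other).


No singular points in the scanned grid; C is smooth there.

Compute partial derivatives:
  f_x = 8*x.
  f_y = 1.
f_y = 1 is a nonzero constant, so f_y never vanishes: no point (x, y) can satisfy f = f_x = f_y = 0. In particular no (x, y) ∈ {−4, ..., 4}² is singular; the curve is smooth.


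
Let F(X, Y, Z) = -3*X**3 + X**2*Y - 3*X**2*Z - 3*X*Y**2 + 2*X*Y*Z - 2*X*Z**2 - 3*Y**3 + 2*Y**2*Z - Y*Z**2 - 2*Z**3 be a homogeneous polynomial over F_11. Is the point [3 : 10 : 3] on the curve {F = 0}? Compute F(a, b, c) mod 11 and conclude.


F(3,10,3) ≡ 9 (mod 11); P is NOT on the curve.

Evaluate F(3, 10, 3) term-by-term (mod 11).
  -3*X**3 ↦ -3·27·1·1 = -81
  X**2*Y ↦ 1·9·10·1 = 90
  -3*X**2*Z ↦ -3·9·1·3 = -81
  -3*X*Y**2 ↦ -3·3·100·1 = -900
  2*X*Y*Z ↦ 2·3·10·3 = 180
  -2*X*Z**2 ↦ -2·3·1·9 = -54
  -3*Y**3 ↦ -3·1·1000·1 = -3000
  2*Y**2*Z ↦ 2·1·100·3 = 600
  -Y*Z**2 ↦ -1·1·10·9 = -90
  -2*Z**3 ↦ -2·1·1·27 = -54
Sum: F(3, 10, 3) = (-81) + (90) + (-81) + (-900) + (180) + (-54) + (-3000) + (600) + (-90) + (-54) = -3390.
Reducing mod 11: -3390 ≡ 9 (mod 11).
Since F(a, b, c) ≡ 9 ≠ 0 (mod 11), P does NOT lie on the curve.


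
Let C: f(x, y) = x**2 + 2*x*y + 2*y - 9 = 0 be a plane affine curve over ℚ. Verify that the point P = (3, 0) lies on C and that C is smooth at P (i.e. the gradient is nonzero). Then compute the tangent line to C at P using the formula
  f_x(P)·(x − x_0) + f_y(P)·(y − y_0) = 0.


Tangent line at P: 6*x + 8*y - 18 = 0.

Step 1: f(3, 0) = 0, so P lies on C.
Step 2: partial derivatives
  f_x(x, y) = 2*x + 2*y, f_y(x, y) = 2*x + 2.
  f_x(P) = 6, f_y(P) = 8 (gradient nonzero, so P is smooth).
Step 3: tangent line at P: 6·(x − 3) + 8·(y − 0) = 0.
Expanding: 6*x + 8*y - 18 = 0.


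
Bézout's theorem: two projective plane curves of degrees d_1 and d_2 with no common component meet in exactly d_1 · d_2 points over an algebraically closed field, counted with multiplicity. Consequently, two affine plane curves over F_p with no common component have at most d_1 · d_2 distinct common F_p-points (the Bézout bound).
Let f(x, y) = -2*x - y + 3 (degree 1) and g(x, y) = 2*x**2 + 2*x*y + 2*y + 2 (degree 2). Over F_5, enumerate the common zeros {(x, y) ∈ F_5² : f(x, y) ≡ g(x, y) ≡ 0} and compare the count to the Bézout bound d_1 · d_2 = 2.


Common zeros: ∅; count = 0; Bézout bound = 2.

deg(f) = 1, deg(g) = 2, so Bézout bound = 2.
Scan x ∈ F_5. For each x, list the y ∈ F_5 with f(x, y) ≡ 0 and those with g(x, y) ≡ 0 (mod 5); the common zeros in that column are the intersection.
  x = 0: f ≡ 0 at y ∈ {3}; g ≡ 0 at y ∈ {4}; common: ∅.
  x = 1: f ≡ 0 at y ∈ {1}; g ≡ 0 at y ∈ {4}; common: ∅.
  x = 2: f ≡ 0 at y ∈ {4}; g ≡ 0 at y ∈ {0}; common: ∅.
  x = 3: f ≡ 0 at y ∈ {2}; g ≡ 0 at y ∈ {0}; common: ∅.
  x = 4: f ≡ 0 at y ∈ {0}; g ≡ 0 at y ∈ ∅; common: ∅.
Collecting: common zeros = ∅, so the count is 0.
Comparison with the Bézout bound: 0 ≤ 2 = deg(f)·deg(g), as expected for curves with no common component (the affine F_5-count falls short of the bound because intersections may lie at infinity, over extension fields, or carry multiplicity).


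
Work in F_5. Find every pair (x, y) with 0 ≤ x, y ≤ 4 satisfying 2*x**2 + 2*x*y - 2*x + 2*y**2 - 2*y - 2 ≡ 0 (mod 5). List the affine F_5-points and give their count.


Affine F_5-points: {(0, 3), (1, 1), (1, 4), (3, 0), (3, 3), (4, 1)}; count = 6.

For each of the 25 pairs (x, y) ∈ F_5², evaluate f(x, y) mod 5. Record the zeros.
  x = 0: [0↦3, 1↦3, 2↦2, 3↦0, 4↦2]  zeros at y ∈ {3}
  x = 1: [0↦3, 1↦0, 2↦1, 3↦1, 4↦0]  zeros at y ∈ {1, 4}
  x = 2: [0↦2, 1↦1, 2↦4, 3↦1, 4↦2]  zeros at y ∈ ∅
  x = 3: [0↦0, 1↦1, 2↦1, 3↦0, 4↦3]  zeros at y ∈ {0, 3}
  x = 4: [0↦2, 1↦0, 2↦2, 3↦3, 4↦3]  zeros at y ∈ {1}
Collecting zeros: affine points = {(0, 3), (1, 1), (1, 4), (3, 0), (3, 3), (4, 1)}.
Total count |C(F_5)_aff| = 6.


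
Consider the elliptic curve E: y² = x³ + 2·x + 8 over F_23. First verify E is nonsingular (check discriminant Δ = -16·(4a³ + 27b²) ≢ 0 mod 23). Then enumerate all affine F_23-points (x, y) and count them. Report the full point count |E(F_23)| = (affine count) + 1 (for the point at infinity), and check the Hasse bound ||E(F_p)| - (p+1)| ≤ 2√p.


Affine points = {(0, 10), (0, 13), (3, 8), (3, 15), (6, 11), (6, 12), (10, 4), (10, 19), (11, 2), (11, 21), (12, 9), (12, 14), (13, 0), (15, 3), (15, 20)}; affine count = 15; |E(F_23)| = 16.

Discriminant check: Δ ∝ 4a³ + 27b² = 4·2³ + 27·8² = 4·8 + 27·64 ≡ 12 (mod 23). Nonzero ⇒ E is nonsingular.
For each x ∈ F_23, compute rhs = x³ + 2·x + 8 mod 23, then count y ∈ F_23 with y² ≡ rhs.
  x = 0: rhs = 8, matching y values: 10, 13 (2 points).
  x = 1: rhs = 11, matching y values: none (0 points).
  x = 2: rhs = 20, matching y values: none (0 points).
  x = 3: rhs = 18, matching y values: 8, 15 (2 points).
  x = 4: rhs = 11, matching y values: none (0 points).
  x = 5: rhs = 5, matching y values: none (0 points).
  x = 6: rhs = 6, matching y values: 11, 12 (2 points).
  x = 7: rhs = 20, matching y values: none (0 points).
  x = 8: rhs = 7, matching y values: none (0 points).
  x = 9: rhs = 19, matching y values: none (0 points).
  x = 10: rhs = 16, matching y values: 4, 19 (2 points).
  x = 11: rhs = 4, matching y values: 2, 21 (2 points).
  x = 12: rhs = 12, matching y values: 9, 14 (2 points).
  x = 13: rhs = 0, matching y values: 0 (1 points).
  x = 14: rhs = 20, matching y values: none (0 points).
  x = 15: rhs = 9, matching y values: 3, 20 (2 points).
  x = 16: rhs = 19, matching y values: none (0 points).
  x = 17: rhs = 10, matching y values: none (0 points).
  x = 18: rhs = 11, matching y values: none (0 points).
  x = 19: rhs = 5, matching y values: none (0 points).
  x = 20: rhs = 21, matching y values: none (0 points).
  x = 21: rhs = 19, matching y values: none (0 points).
  x = 22: rhs = 5, matching y values: none (0 points).
Total affine count: 15.
Full point count |E(F_23)| = 15 + 1 = 16.
Hasse bound: |16 − (23+1)| = |-8| = 8 ≤ 2√23 ≈ 9.5917 ✓.


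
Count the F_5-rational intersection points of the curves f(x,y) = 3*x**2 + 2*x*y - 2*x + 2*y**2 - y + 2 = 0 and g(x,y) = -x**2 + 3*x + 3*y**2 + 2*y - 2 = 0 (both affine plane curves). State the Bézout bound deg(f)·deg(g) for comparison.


Common zeros: {(2, 0), (2, 1)}; count = 2; Bézout bound = 4.

deg(f) = 2, deg(g) = 2, so Bézout bound = 4.
Scan x ∈ F_5. For each x, list the y ∈ F_5 with f(x, y) ≡ 0 and those with g(x, y) ≡ 0 (mod 5); the common zeros in that column are the intersection.
  x = 0: f ≡ 0 at y ∈ {4}; g ≡ 0 at y ∈ ∅; common: ∅.
  x = 1: f ≡ 0 at y ∈ ∅; g ≡ 0 at y ∈ {0, 1}; common: ∅.
  x = 2: f ≡ 0 at y ∈ {0, 1}; g ≡ 0 at y ∈ {0, 1}; common: {0, 1}.
  x = 3: f ≡ 0 at y ∈ {1, 4}; g ≡ 0 at y ∈ ∅; common: ∅.
  x = 4: f ≡ 0 at y ∈ ∅; g ≡ 0 at y ∈ {2, 4}; common: ∅.
Collecting: common zeros = {(2, 0), (2, 1)}, so the count is 2.
Comparison with the Bézout bound: 2 ≤ 4 = deg(f)·deg(g), as expected for curves with no common component (the affine F_5-count falls short of the bound because intersections may lie at infinity, over extension fields, or carry multiplicity).


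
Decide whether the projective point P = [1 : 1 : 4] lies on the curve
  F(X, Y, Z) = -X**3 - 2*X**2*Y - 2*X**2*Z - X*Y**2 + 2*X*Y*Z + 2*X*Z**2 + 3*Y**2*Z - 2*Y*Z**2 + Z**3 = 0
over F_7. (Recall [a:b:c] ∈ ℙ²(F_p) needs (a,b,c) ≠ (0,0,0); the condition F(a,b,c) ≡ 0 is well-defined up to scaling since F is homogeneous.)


F(1,1,4) ≡ 2 (mod 7); P is NOT on the curve.

Evaluate F(1, 1, 4) term-by-term (mod 7).
  -X**3 ↦ -1·1·1·1 = -1
  -2*X**2*Y ↦ -2·1·1·1 = -2
  -2*X**2*Z ↦ -2·1·1·4 = -8
  -X*Y**2 ↦ -1·1·1·1 = -1
  2*X*Y*Z ↦ 2·1·1·4 = 8
  2*X*Z**2 ↦ 2·1·1·16 = 32
  3*Y**2*Z ↦ 3·1·1·4 = 12
  -2*Y*Z**2 ↦ -2·1·1·16 = -32
  Z**3 ↦ 1·1·1·64 = 64
Sum: F(1, 1, 4) = (-1) + (-2) + (-8) + (-1) + (8) + (32) + (12) + (-32) + (64) = 72.
Reducing mod 7: 72 ≡ 2 (mod 7).
Since F(a, b, c) ≡ 2 ≠ 0 (mod 7), P does NOT lie on the curve.


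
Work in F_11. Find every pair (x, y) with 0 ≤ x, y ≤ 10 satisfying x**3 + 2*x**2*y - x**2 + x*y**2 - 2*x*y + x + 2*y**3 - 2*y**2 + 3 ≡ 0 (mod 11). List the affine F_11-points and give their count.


Affine F_11-points: {(0, 2), (0, 4), (0, 6), (2, 2), (3, 10), (4, 0), (5, 7), (6, 2), (8, 5), (9, 0), (10, 0)}; count = 11.

For each of the 121 pairs (x, y) ∈ F_11², evaluate f(x, y) mod 11. Record the zeros.
  x = 0: [0↦3, 1↦3, 2↦0, 3↦6, 4↦0, 5↦5, 6↦0, 7↦8, 8↦8, 9↦1, 10↦10]  zeros at y ∈ {2, 4, 6}
  x = 1: [0↦4, 1↦5, 2↦5, 3↦5, 4↦6, 5↦9, 6↦4, 7↦3, 8↦7, 9↦6, 10↦1]  zeros at y ∈ ∅
  x = 2: [0↦9, 1↦4, 2↦0, 3↦9, 4↦10, 5↦4, 6↦3, 7↦8, 8↦9, 9↦7, 10↦3]  zeros at y ∈ {2}
  x = 3: [0↦2, 1↦6, 2↦2, 3↦2, 4↦7, 5↦7, 6↦3, 7↦7, 8↦9, 9↦10, 10↦0]  zeros at y ∈ {10}
  x = 4: [0↦0, 1↦6, 2↦6, 3↦1, 4↦3, 5↦2, 6↦10, 7↦6, 8↦2, 9↦10, 10↦9]  zeros at y ∈ {0}
  x = 5: [0↦9, 1↦10, 2↦7, 3↦1, 4↦4, 5↦6, 6↦8, 7↦0, 8↦5, 9↦2, 10↦3]  zeros at y ∈ {7}
  x = 6: [0↦2, 1↦2, 2↦0, 3↦8, 4↦5, 5↦3, 6↦3, 7↦6, 8↦2, 9↦3, 10↦10]  zeros at y ∈ {2}
  x = 7: [0↦7, 1↦10, 2↦2, 3↦6, 4↦1, 5↦10, 6↦1, 7↦8, 8↦10, 9↦8, 10↦3]  zeros at y ∈ ∅
  x = 8: [0↦8, 1↦7, 2↦8, 3↦1, 4↦9, 5↦0, 6↦8, 7↦1, 8↦2, 9↦1, 10↦10]  zeros at y ∈ {5}
  x = 9: [0↦0, 1↦10, 2↦2, 3↦10, 4↦2, 5↦1, 6↦8, 7↦2, 8↦6, 9↦10, 10↦4]  zeros at y ∈ {0}
  x = 10: [0↦0, 1↦3, 2↦1, 3↦6, 4↦8, 5↦8, 6↦7, 7↦6, 8↦6, 9↦8, 10↦2]  zeros at y ∈ {0}
Collecting zeros: affine points = {(0, 2), (0, 4), (0, 6), (2, 2), (3, 10), (4, 0), (5, 7), (6, 2), (8, 5), (9, 0), (10, 0)}.
Total count |C(F_11)_aff| = 11.


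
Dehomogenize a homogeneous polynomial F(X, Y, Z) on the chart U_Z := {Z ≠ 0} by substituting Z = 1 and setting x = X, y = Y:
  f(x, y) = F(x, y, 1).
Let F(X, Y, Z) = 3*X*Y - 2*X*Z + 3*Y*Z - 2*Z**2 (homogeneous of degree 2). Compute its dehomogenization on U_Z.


f(x, y) = 3*x*y - 2*x + 3*y - 2

On U_Z we set Z = 1. Each monomial c·X^i·Y^j·Z^k in F becomes c·x^i·y^j·1^k = c·x^i·y^j.
Substituting Z = 1: F(X, Y, 1) = 3*x*y - 2*x + 3*y - 2.
Note: deg(f) ≤ deg(F) = 2; strict inequality happens when F is divisible by Z (lost terms).


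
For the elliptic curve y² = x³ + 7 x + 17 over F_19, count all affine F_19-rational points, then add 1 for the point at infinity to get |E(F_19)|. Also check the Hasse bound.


Affine points = {(0, 6), (0, 13), (1, 5), (1, 14), (2, 1), (2, 18), (5, 5), (5, 14), (6, 3), (6, 16), (9, 7), (9, 12), (10, 2), (10, 17), (11, 0), (12, 9), (12, 10), (13, 5), (13, 14), (14, 3), (14, 16), (15, 1), (15, 18), (16, 8), (16, 11), (18, 3), (18, 16)}; affine count = 27; |E(F_19)| = 28.

Discriminant check: Δ ∝ 4a³ + 27b² = 4·7³ + 27·17² = 4·343 + 27·289 ≡ 17 (mod 19). Nonzero ⇒ E is nonsingular.
For each x ∈ F_19, compute rhs = x³ + 7·x + 17 mod 19, then count y ∈ F_19 with y² ≡ rhs.
  x = 0: rhs = 17, matching y values: 6, 13 (2 points).
  x = 1: rhs = 6, matching y values: 5, 14 (2 points).
  x = 2: rhs = 1, matching y values: 1, 18 (2 points).
  x = 3: rhs = 8, matching y values: none (0 points).
  x = 4: rhs = 14, matching y values: none (0 points).
  x = 5: rhs = 6, matching y values: 5, 14 (2 points).
  x = 6: rhs = 9, matching y values: 3, 16 (2 points).
  x = 7: rhs = 10, matching y values: none (0 points).
  x = 8: rhs = 15, matching y values: none (0 points).
  x = 9: rhs = 11, matching y values: 7, 12 (2 points).
  x = 10: rhs = 4, matching y values: 2, 17 (2 points).
  x = 11: rhs = 0, matching y values: 0 (1 points).
  x = 12: rhs = 5, matching y values: 9, 10 (2 points).
  x = 13: rhs = 6, matching y values: 5, 14 (2 points).
  x = 14: rhs = 9, matching y values: 3, 16 (2 points).
  x = 15: rhs = 1, matching y values: 1, 18 (2 points).
  x = 16: rhs = 7, matching y values: 8, 11 (2 points).
  x = 17: rhs = 14, matching y values: none (0 points).
  x = 18: rhs = 9, matching y values: 3, 16 (2 points).
Total affine count: 27.
Full point count |E(F_19)| = 27 + 1 = 28.
Hasse bound: |28 − (19+1)| = |8| = 8 ≤ 2√19 ≈ 8.7178 ✓.


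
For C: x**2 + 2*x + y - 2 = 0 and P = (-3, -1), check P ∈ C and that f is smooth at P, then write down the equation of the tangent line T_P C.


Tangent line at P: -4*x + y - 11 = 0.

Step 1: f(-3, -1) = 0, so P lies on C.
Step 2: partial derivatives
  f_x(x, y) = 2*x + 2, f_y(x, y) = 1.
  f_x(P) = -4, f_y(P) = 1 (gradient nonzero, so P is smooth).
Step 3: tangent line at P: -4·(x − -3) + 1·(y − -1) = 0.
Expanding: -4*x + y - 11 = 0.


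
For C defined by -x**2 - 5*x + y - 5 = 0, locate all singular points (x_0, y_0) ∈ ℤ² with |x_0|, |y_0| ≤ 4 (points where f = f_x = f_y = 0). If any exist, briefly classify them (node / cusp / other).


No singular points in the scanned grid; C is smooth there.

Compute partial derivatives:
  f_x = -2*x - 5.
  f_y = 1.
f_y = 1 is a nonzero constant, so f_y never vanishes: no point (x, y) can satisfy f = f_x = f_y = 0. In particular no (x, y) ∈ {−4, ..., 4}² is singular; the curve is smooth.


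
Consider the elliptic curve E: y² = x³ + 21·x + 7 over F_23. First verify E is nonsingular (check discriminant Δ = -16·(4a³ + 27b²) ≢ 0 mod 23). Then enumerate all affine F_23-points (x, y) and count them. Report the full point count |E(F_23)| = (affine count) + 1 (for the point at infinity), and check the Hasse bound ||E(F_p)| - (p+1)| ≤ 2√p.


Affine points = {(1, 11), (1, 12), (6, 2), (6, 21), (12, 3), (12, 20), (13, 4), (13, 19), (14, 3), (14, 20), (16, 0), (20, 3), (20, 20), (21, 7), (21, 16), (22, 10), (22, 13)}; affine count = 17; |E(F_23)| = 18.

Discriminant check: Δ ∝ 4a³ + 27b² = 4·21³ + 27·7² = 4·9261 + 27·49 ≡ 3 (mod 23). Nonzero ⇒ E is nonsingular.
For each x ∈ F_23, compute rhs = x³ + 21·x + 7 mod 23, then count y ∈ F_23 with y² ≡ rhs.
  x = 0: rhs = 7, matching y values: none (0 points).
  x = 1: rhs = 6, matching y values: 11, 12 (2 points).
  x = 2: rhs = 11, matching y values: none (0 points).
  x = 3: rhs = 5, matching y values: none (0 points).
  x = 4: rhs = 17, matching y values: none (0 points).
  x = 5: rhs = 7, matching y values: none (0 points).
  x = 6: rhs = 4, matching y values: 2, 21 (2 points).
  x = 7: rhs = 14, matching y values: none (0 points).
  x = 8: rhs = 20, matching y values: none (0 points).
  x = 9: rhs = 5, matching y values: none (0 points).
  x = 10: rhs = 21, matching y values: none (0 points).
  x = 11: rhs = 5, matching y values: none (0 points).
  x = 12: rhs = 9, matching y values: 3, 20 (2 points).
  x = 13: rhs = 16, matching y values: 4, 19 (2 points).
  x = 14: rhs = 9, matching y values: 3, 20 (2 points).
  x = 15: rhs = 17, matching y values: none (0 points).
  x = 16: rhs = 0, matching y values: 0 (1 points).
  x = 17: rhs = 10, matching y values: none (0 points).
  x = 18: rhs = 7, matching y values: none (0 points).
  x = 19: rhs = 20, matching y values: none (0 points).
  x = 20: rhs = 9, matching y values: 3, 20 (2 points).
  x = 21: rhs = 3, matching y values: 7, 16 (2 points).
  x = 22: rhs = 8, matching y values: 10, 13 (2 points).
Total affine count: 17.
Full point count |E(F_23)| = 17 + 1 = 18.
Hasse bound: |18 − (23+1)| = |-6| = 6 ≤ 2√23 ≈ 9.5917 ✓.


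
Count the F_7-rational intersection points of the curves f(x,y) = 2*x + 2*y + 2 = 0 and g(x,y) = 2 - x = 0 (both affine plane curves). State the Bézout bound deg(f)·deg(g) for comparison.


Common zeros: {(2, 4)}; count = 1; Bézout bound = 1.

deg(f) = 1, deg(g) = 1, so Bézout bound = 1.
Scan x ∈ F_7. For each x, list the y ∈ F_7 with f(x, y) ≡ 0 and those with g(x, y) ≡ 0 (mod 7); the common zeros in that column are the intersection.
  x = 0: f ≡ 0 at y ∈ {6}; g ≡ 0 at y ∈ ∅; common: ∅.
  x = 1: f ≡ 0 at y ∈ {5}; g ≡ 0 at y ∈ ∅; common: ∅.
  x = 2: f ≡ 0 at y ∈ {4}; g ≡ 0 at y ∈ {0, 1, 2, 3, 4, 5, 6}; common: {4}.
  x = 3: f ≡ 0 at y ∈ {3}; g ≡ 0 at y ∈ ∅; common: ∅.
  x = 4: f ≡ 0 at y ∈ {2}; g ≡ 0 at y ∈ ∅; common: ∅.
  x = 5: f ≡ 0 at y ∈ {1}; g ≡ 0 at y ∈ ∅; common: ∅.
  x = 6: f ≡ 0 at y ∈ {0}; g ≡ 0 at y ∈ ∅; common: ∅.
Collecting: common zeros = {(2, 4)}, so the count is 1.
Comparison with the Bézout bound: 1 ≤ 1 = deg(f)·deg(g), as expected for curves with no common component (the bound is attained).


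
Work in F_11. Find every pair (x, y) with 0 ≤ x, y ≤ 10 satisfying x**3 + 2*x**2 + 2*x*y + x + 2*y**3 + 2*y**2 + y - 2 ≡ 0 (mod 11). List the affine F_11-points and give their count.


Affine F_11-points: {(2, 5), (2, 6), (2, 10), (3, 8), (5, 6), (8, 2), (9, 7), (10, 4)}; count = 8.

For each of the 121 pairs (x, y) ∈ F_11², evaluate f(x, y) mod 11. Record the zeros.
  x = 0: [0↦9, 1↦3, 2↦2, 3↦7, 4↦8, 5↦6, 6↦2, 7↦8, 8↦3, 9↦10, 10↦8]  zeros at y ∈ ∅
  x = 1: [0↦2, 1↦9, 2↦10, 3↦6, 4↦9, 5↦9, 6↦7, 7↦4, 8↦1, 9↦10, 10↦10]  zeros at y ∈ ∅
  x = 2: [0↦5, 1↦3, 2↦6, 3↦4, 4↦9, 5↦0, 6↦0, 7↦10, 8↦9, 9↦9, 10↦0]  zeros at y ∈ {5, 6, 10}
  x = 3: [0↦2, 1↦2, 2↦7, 3↦7, 4↦3, 5↦7, 6↦9, 7↦10, 8↦0, 9↦2, 10↦6]  zeros at y ∈ {8}
  x = 4: [0↦10, 1↦1, 2↦8, 3↦10, 4↦8, 5↦3, 6↦7, 7↦10, 8↦2, 9↦6, 10↦1]  zeros at y ∈ ∅
  x = 5: [0↦2, 1↦6, 2↦4, 3↦8, 4↦8, 5↦5, 6↦0, 7↦5, 8↦10, 9↦5, 10↦2]  zeros at y ∈ {6}
  x = 6: [0↦6, 1↦1, 2↦1, 3↦7, 4↦9, 5↦8, 6↦5, 7↦1, 8↦8, 9↦5, 10↦4]  zeros at y ∈ ∅
  x = 7: [0↦6, 1↦3, 2↦5, 3↦2, 4↦6, 5↦7, 6↦6, 7↦4, 8↦2, 9↦1, 10↦2]  zeros at y ∈ ∅
  x = 8: [0↦8, 1↦7, 2↦0, 3↦10, 4↦5, 5↦8, 6↦9, 7↦9, 8↦9, 9↦10, 10↦2]  zeros at y ∈ {2}
  x = 9: [0↦7, 1↦8, 2↦3, 3↦4, 4↦1, 5↦6, 6↦9, 7↦0, 8↦2, 9↦5, 10↦10]  zeros at y ∈ {7}
  x = 10: [0↦9, 1↦1, 2↦9, 3↦1, 4↦0, 5↦7, 6↦1, 7↦5, 8↦9, 9↦3, 10↦10]  zeros at y ∈ {4}
Collecting zeros: affine points = {(2, 5), (2, 6), (2, 10), (3, 8), (5, 6), (8, 2), (9, 7), (10, 4)}.
Total count |C(F_11)_aff| = 8.


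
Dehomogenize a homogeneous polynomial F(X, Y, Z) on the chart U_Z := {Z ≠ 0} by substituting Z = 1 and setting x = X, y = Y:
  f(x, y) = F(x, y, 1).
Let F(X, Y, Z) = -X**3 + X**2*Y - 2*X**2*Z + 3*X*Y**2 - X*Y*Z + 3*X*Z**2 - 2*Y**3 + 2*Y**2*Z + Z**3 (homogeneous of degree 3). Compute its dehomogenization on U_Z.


f(x, y) = -x**3 + x**2*y - 2*x**2 + 3*x*y**2 - x*y + 3*x - 2*y**3 + 2*y**2 + 1

On U_Z we set Z = 1. Each monomial c·X^i·Y^j·Z^k in F becomes c·x^i·y^j·1^k = c·x^i·y^j.
Substituting Z = 1: F(X, Y, 1) = -x**3 + x**2*y - 2*x**2 + 3*x*y**2 - x*y + 3*x - 2*y**3 + 2*y**2 + 1.
Note: deg(f) ≤ deg(F) = 3; strict inequality happens when F is divisible by Z (lost terms).


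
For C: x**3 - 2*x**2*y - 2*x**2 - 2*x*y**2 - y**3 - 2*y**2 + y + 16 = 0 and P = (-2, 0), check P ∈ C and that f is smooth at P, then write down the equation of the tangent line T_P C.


Tangent line at P: 20*x - 7*y + 40 = 0.

Step 1: f(-2, 0) = 0, so P lies on C.
Step 2: partial derivatives
  f_x(x, y) = 3*x**2 - 4*x*y - 4*x - 2*y**2, f_y(x, y) = -2*x**2 - 4*x*y - 3*y**2 - 4*y + 1.
  f_x(P) = 20, f_y(P) = -7 (gradient nonzero, so P is smooth).
Step 3: tangent line at P: 20·(x − -2) + -7·(y − 0) = 0.
Expanding: 20*x - 7*y + 40 = 0.


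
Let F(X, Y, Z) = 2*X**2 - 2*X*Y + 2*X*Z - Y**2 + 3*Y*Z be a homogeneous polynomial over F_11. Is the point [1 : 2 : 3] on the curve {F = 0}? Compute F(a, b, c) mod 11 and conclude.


F(1,2,3) ≡ 7 (mod 11); P is NOT on the curve.

Evaluate F(1, 2, 3) term-by-term (mod 11).
  2*X**2 ↦ 2·1·1·1 = 2
  -2*X*Y ↦ -2·1·2·1 = -4
  2*X*Z ↦ 2·1·1·3 = 6
  -Y**2 ↦ -1·1·4·1 = -4
  3*Y*Z ↦ 3·1·2·3 = 18
Sum: F(1, 2, 3) = (2) + (-4) + (6) + (-4) + (18) = 18.
Reducing mod 11: 18 ≡ 7 (mod 11).
Since F(a, b, c) ≡ 7 ≠ 0 (mod 11), P does NOT lie on the curve.


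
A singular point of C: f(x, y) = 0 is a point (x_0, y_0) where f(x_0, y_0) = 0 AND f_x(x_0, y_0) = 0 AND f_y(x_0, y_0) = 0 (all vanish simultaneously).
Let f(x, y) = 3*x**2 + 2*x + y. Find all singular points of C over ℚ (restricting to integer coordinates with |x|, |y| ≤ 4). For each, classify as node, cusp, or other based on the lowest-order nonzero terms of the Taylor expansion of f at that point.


No singular points in the scanned grid; C is smooth there.

Compute partial derivatives:
  f_x = 6*x + 2.
  f_y = 1.
f_y = 1 is a nonzero constant, so f_y never vanishes: no point (x, y) can satisfy f = f_x = f_y = 0. In particular no (x, y) ∈ {−4, ..., 4}² is singular; the curve is smooth.


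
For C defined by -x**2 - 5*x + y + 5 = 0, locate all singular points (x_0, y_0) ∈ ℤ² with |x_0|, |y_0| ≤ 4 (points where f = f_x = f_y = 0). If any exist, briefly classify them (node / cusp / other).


No singular points in the scanned grid; C is smooth there.

Compute partial derivatives:
  f_x = -2*x - 5.
  f_y = 1.
f_y = 1 is a nonzero constant, so f_y never vanishes: no point (x, y) can satisfy f = f_x = f_y = 0. In particular no (x, y) ∈ {−4, ..., 4}² is singular; the curve is smooth.


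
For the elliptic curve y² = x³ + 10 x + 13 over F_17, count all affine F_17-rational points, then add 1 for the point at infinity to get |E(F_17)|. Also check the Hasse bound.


Affine points = {(0, 8), (0, 9), (3, 6), (3, 11), (4, 7), (4, 10), (5, 1), (5, 16), (6, 0), (7, 1), (7, 16), (9, 4), (9, 13), (10, 5), (10, 12), (11, 3), (11, 14), (12, 5), (12, 12), (15, 6), (15, 11), (16, 6), (16, 11)}; affine count = 23; |E(F_17)| = 24.

Discriminant check: Δ ∝ 4a³ + 27b² = 4·10³ + 27·13² = 4·1000 + 27·169 ≡ 12 (mod 17). Nonzero ⇒ E is nonsingular.
For each x ∈ F_17, compute rhs = x³ + 10·x + 13 mod 17, then count y ∈ F_17 with y² ≡ rhs.
  x = 0: rhs = 13, matching y values: 8, 9 (2 points).
  x = 1: rhs = 7, matching y values: none (0 points).
  x = 2: rhs = 7, matching y values: none (0 points).
  x = 3: rhs = 2, matching y values: 6, 11 (2 points).
  x = 4: rhs = 15, matching y values: 7, 10 (2 points).
  x = 5: rhs = 1, matching y values: 1, 16 (2 points).
  x = 6: rhs = 0, matching y values: 0 (1 points).
  x = 7: rhs = 1, matching y values: 1, 16 (2 points).
  x = 8: rhs = 10, matching y values: none (0 points).
  x = 9: rhs = 16, matching y values: 4, 13 (2 points).
  x = 10: rhs = 8, matching y values: 5, 12 (2 points).
  x = 11: rhs = 9, matching y values: 3, 14 (2 points).
  x = 12: rhs = 8, matching y values: 5, 12 (2 points).
  x = 13: rhs = 11, matching y values: none (0 points).
  x = 14: rhs = 7, matching y values: none (0 points).
  x = 15: rhs = 2, matching y values: 6, 11 (2 points).
  x = 16: rhs = 2, matching y values: 6, 11 (2 points).
Total affine count: 23.
Full point count |E(F_17)| = 23 + 1 = 24.
Hasse bound: |24 − (17+1)| = |6| = 6 ≤ 2√17 ≈ 8.2462 ✓.


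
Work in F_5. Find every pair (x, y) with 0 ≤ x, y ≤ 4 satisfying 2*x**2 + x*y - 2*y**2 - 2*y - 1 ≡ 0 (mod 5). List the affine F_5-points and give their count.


Affine F_5-points: {(0, 1), (0, 3), (1, 3), (1, 4), (2, 1), (2, 4)}; count = 6.

For each of the 25 pairs (x, y) ∈ F_5², evaluate f(x, y) mod 5. Record the zeros.
  x = 0: [0↦4, 1↦0, 2↦2, 3↦0, 4↦4]  zeros at y ∈ {1, 3}
  x = 1: [0↦1, 1↦3, 2↦1, 3↦0, 4↦0]  zeros at y ∈ {3, 4}
  x = 2: [0↦2, 1↦0, 2↦4, 3↦4, 4↦0]  zeros at y ∈ {1, 4}
  x = 3: [0↦2, 1↦1, 2↦1, 3↦2, 4↦4]  zeros at y ∈ ∅
  x = 4: [0↦1, 1↦1, 2↦2, 3↦4, 4↦2]  zeros at y ∈ ∅
Collecting zeros: affine points = {(0, 1), (0, 3), (1, 3), (1, 4), (2, 1), (2, 4)}.
Total count |C(F_5)_aff| = 6.


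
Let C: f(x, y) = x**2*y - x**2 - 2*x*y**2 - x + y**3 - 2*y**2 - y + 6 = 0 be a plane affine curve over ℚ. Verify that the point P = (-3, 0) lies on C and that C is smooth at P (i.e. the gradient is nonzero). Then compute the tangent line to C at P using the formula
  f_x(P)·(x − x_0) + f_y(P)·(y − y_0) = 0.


Tangent line at P: 5*x + 8*y + 15 = 0.

Step 1: f(-3, 0) = 0, so P lies on C.
Step 2: partial derivatives
  f_x(x, y) = 2*x*y - 2*x - 2*y**2 - 1, f_y(x, y) = x**2 - 4*x*y + 3*y**2 - 4*y - 1.
  f_x(P) = 5, f_y(P) = 8 (gradient nonzero, so P is smooth).
Step 3: tangent line at P: 5·(x − -3) + 8·(y − 0) = 0.
Expanding: 5*x + 8*y + 15 = 0.


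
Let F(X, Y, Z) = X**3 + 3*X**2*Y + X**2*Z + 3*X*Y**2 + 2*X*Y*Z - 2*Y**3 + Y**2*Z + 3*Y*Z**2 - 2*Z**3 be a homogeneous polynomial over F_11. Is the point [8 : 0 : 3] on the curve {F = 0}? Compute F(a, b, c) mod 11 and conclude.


F(8,0,3) ≡ 1 (mod 11); P is NOT on the curve.

Evaluate F(8, 0, 3) term-by-term (mod 11).
  X**3 ↦ 1·512·1·1 = 512
  3*X**2*Y ↦ 3·64·0·1 = 0
  X**2*Z ↦ 1·64·1·3 = 192
  3*X*Y**2 ↦ 3·8·0·1 = 0
  2*X*Y*Z ↦ 2·8·0·3 = 0
  -2*Y**3 ↦ -2·1·0·1 = 0
  Y**2*Z ↦ 1·1·0·3 = 0
  3*Y*Z**2 ↦ 3·1·0·9 = 0
  -2*Z**3 ↦ -2·1·1·27 = -54
Sum: F(8, 0, 3) = (512) + (0) + (192) + (0) + (0) + (0) + (0) + (0) + (-54) = 650.
Reducing mod 11: 650 ≡ 1 (mod 11).
Since F(a, b, c) ≡ 1 ≠ 0 (mod 11), P does NOT lie on the curve.


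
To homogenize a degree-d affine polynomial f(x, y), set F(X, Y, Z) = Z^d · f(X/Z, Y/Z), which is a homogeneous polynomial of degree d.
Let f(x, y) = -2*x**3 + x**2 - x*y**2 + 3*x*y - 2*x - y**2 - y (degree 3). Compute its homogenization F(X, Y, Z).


F(X, Y, Z) = -2*X**3 + X**2*Z - X*Y**2 + 3*X*Y*Z - 2*X*Z**2 - Y**2*Z - Y*Z**2

deg(f) = 3.
Substitute x = X/Z, y = Y/Z into f, then multiply by Z^3.
  monomial -2·x^3·y^0 ↦ -2·X^3·Y^0·Z^0.
  monomial 1·x^2·y^0 ↦ 1·X^2·Y^0·Z^1.
  monomial -1·x^1·y^2 ↦ -1·X^1·Y^2·Z^0.
  monomial 3·x^1·y^1 ↦ 3·X^1·Y^1·Z^1.
  monomial -2·x^1·y^0 ↦ -2·X^1·Y^0·Z^2.
  monomial -1·x^0·y^2 ↦ -1·X^0·Y^2·Z^1.
  monomial -1·x^0·y^1 ↦ -1·X^0·Y^1·Z^2.
Collecting: F(X, Y, Z) = -2*X**3 + X**2*Z - X*Y**2 + 3*X*Y*Z - 2*X*Z**2 - Y**2*Z - Y*Z**2.


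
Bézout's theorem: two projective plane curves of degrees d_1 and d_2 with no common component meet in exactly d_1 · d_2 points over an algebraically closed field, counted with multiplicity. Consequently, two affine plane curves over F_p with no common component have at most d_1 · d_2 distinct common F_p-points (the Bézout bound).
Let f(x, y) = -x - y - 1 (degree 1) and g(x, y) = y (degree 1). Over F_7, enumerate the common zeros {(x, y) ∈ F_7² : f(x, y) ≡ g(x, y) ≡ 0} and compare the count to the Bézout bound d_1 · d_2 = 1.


Common zeros: {(6, 0)}; count = 1; Bézout bound = 1.

deg(f) = 1, deg(g) = 1, so Bézout bound = 1.
Scan x ∈ F_7. For each x, list the y ∈ F_7 with f(x, y) ≡ 0 and those with g(x, y) ≡ 0 (mod 7); the common zeros in that column are the intersection.
  x = 0: f ≡ 0 at y ∈ {6}; g ≡ 0 at y ∈ {0}; common: ∅.
  x = 1: f ≡ 0 at y ∈ {5}; g ≡ 0 at y ∈ {0}; common: ∅.
  x = 2: f ≡ 0 at y ∈ {4}; g ≡ 0 at y ∈ {0}; common: ∅.
  x = 3: f ≡ 0 at y ∈ {3}; g ≡ 0 at y ∈ {0}; common: ∅.
  x = 4: f ≡ 0 at y ∈ {2}; g ≡ 0 at y ∈ {0}; common: ∅.
  x = 5: f ≡ 0 at y ∈ {1}; g ≡ 0 at y ∈ {0}; common: ∅.
  x = 6: f ≡ 0 at y ∈ {0}; g ≡ 0 at y ∈ {0}; common: {0}.
Collecting: common zeros = {(6, 0)}, so the count is 1.
Comparison with the Bézout bound: 1 ≤ 1 = deg(f)·deg(g), as expected for curves with no common component (the bound is attained).


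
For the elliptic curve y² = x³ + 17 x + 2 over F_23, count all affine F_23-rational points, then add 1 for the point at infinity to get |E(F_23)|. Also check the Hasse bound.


Affine points = {(0, 5), (0, 18), (7, 2), (7, 21), (8, 11), (8, 12), (11, 5), (11, 18), (12, 5), (12, 18), (16, 0), (17, 11), (17, 12), (19, 10), (19, 13), (20, 4), (20, 19), (21, 11), (21, 12)}; affine count = 19; |E(F_23)| = 20.

Discriminant check: Δ ∝ 4a³ + 27b² = 4·17³ + 27·2² = 4·4913 + 27·4 ≡ 3 (mod 23). Nonzero ⇒ E is nonsingular.
For each x ∈ F_23, compute rhs = x³ + 17·x + 2 mod 23, then count y ∈ F_23 with y² ≡ rhs.
  x = 0: rhs = 2, matching y values: 5, 18 (2 points).
  x = 1: rhs = 20, matching y values: none (0 points).
  x = 2: rhs = 21, matching y values: none (0 points).
  x = 3: rhs = 11, matching y values: none (0 points).
  x = 4: rhs = 19, matching y values: none (0 points).
  x = 5: rhs = 5, matching y values: none (0 points).
  x = 6: rhs = 21, matching y values: none (0 points).
  x = 7: rhs = 4, matching y values: 2, 21 (2 points).
  x = 8: rhs = 6, matching y values: 11, 12 (2 points).
  x = 9: rhs = 10, matching y values: none (0 points).
  x = 10: rhs = 22, matching y values: none (0 points).
  x = 11: rhs = 2, matching y values: 5, 18 (2 points).
  x = 12: rhs = 2, matching y values: 5, 18 (2 points).
  x = 13: rhs = 5, matching y values: none (0 points).
  x = 14: rhs = 17, matching y values: none (0 points).
  x = 15: rhs = 21, matching y values: none (0 points).
  x = 16: rhs = 0, matching y values: 0 (1 points).
  x = 17: rhs = 6, matching y values: 11, 12 (2 points).
  x = 18: rhs = 22, matching y values: none (0 points).
  x = 19: rhs = 8, matching y values: 10, 13 (2 points).
  x = 20: rhs = 16, matching y values: 4, 19 (2 points).
  x = 21: rhs = 6, matching y values: 11, 12 (2 points).
  x = 22: rhs = 7, matching y values: none (0 points).
Total affine count: 19.
Full point count |E(F_23)| = 19 + 1 = 20.
Hasse bound: |20 − (23+1)| = |-4| = 4 ≤ 2√23 ≈ 9.5917 ✓.


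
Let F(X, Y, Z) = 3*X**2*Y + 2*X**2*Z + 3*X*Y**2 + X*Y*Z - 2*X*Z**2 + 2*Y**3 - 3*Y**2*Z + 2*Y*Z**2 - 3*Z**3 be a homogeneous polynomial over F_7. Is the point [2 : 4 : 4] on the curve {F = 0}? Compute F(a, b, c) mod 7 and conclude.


F(2,4,4) ≡ 2 (mod 7); P is NOT on the curve.

Evaluate F(2, 4, 4) term-by-term (mod 7).
  3*X**2*Y ↦ 3·4·4·1 = 48
  2*X**2*Z ↦ 2·4·1·4 = 32
  3*X*Y**2 ↦ 3·2·16·1 = 96
  X*Y*Z ↦ 1·2·4·4 = 32
  -2*X*Z**2 ↦ -2·2·1·16 = -64
  2*Y**3 ↦ 2·1·64·1 = 128
  -3*Y**2*Z ↦ -3·1·16·4 = -192
  2*Y*Z**2 ↦ 2·1·4·16 = 128
  -3*Z**3 ↦ -3·1·1·64 = -192
Sum: F(2, 4, 4) = (48) + (32) + (96) + (32) + (-64) + (128) + (-192) + (128) + (-192) = 16.
Reducing mod 7: 16 ≡ 2 (mod 7).
Since F(a, b, c) ≡ 2 ≠ 0 (mod 7), P does NOT lie on the curve.


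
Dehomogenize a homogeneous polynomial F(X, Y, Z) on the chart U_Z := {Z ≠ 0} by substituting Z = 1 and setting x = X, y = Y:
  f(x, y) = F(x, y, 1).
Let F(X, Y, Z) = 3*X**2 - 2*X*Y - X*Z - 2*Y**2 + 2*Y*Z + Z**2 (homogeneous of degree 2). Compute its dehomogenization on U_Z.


f(x, y) = 3*x**2 - 2*x*y - x - 2*y**2 + 2*y + 1

On U_Z we set Z = 1. Each monomial c·X^i·Y^j·Z^k in F becomes c·x^i·y^j·1^k = c·x^i·y^j.
Substituting Z = 1: F(X, Y, 1) = 3*x**2 - 2*x*y - x - 2*y**2 + 2*y + 1.
Note: deg(f) ≤ deg(F) = 2; strict inequality happens when F is divisible by Z (lost terms).


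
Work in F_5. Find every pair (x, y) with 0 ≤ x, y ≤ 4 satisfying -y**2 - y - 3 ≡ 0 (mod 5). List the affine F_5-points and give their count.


Affine F_5-points: {(0, 1), (0, 3), (1, 1), (1, 3), (2, 1), (2, 3), (3, 1), (3, 3), (4, 1), (4, 3)}; count = 10.

For each of the 25 pairs (x, y) ∈ F_5², evaluate f(x, y) mod 5. Record the zeros.
  x = 0: [0↦2, 1↦0, 2↦1, 3↦0, 4↦2]  zeros at y ∈ {1, 3}
  x = 1: [0↦2, 1↦0, 2↦1, 3↦0, 4↦2]  zeros at y ∈ {1, 3}
  x = 2: [0↦2, 1↦0, 2↦1, 3↦0, 4↦2]  zeros at y ∈ {1, 3}
  x = 3: [0↦2, 1↦0, 2↦1, 3↦0, 4↦2]  zeros at y ∈ {1, 3}
  x = 4: [0↦2, 1↦0, 2↦1, 3↦0, 4↦2]  zeros at y ∈ {1, 3}
Collecting zeros: affine points = {(0, 1), (0, 3), (1, 1), (1, 3), (2, 1), (2, 3), (3, 1), (3, 3), (4, 1), (4, 3)}.
Total count |C(F_5)_aff| = 10.


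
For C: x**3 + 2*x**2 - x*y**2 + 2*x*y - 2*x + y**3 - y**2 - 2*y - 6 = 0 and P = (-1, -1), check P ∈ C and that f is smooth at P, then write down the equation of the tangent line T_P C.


Tangent line at P: -6*x - y - 7 = 0.

Step 1: f(-1, -1) = 0, so P lies on C.
Step 2: partial derivatives
  f_x(x, y) = 3*x**2 + 4*x - y**2 + 2*y - 2, f_y(x, y) = -2*x*y + 2*x + 3*y**2 - 2*y - 2.
  f_x(P) = -6, f_y(P) = -1 (gradient nonzero, so P is smooth).
Step 3: tangent line at P: -6·(x − -1) + -1·(y − -1) = 0.
Expanding: -6*x - y - 7 = 0.


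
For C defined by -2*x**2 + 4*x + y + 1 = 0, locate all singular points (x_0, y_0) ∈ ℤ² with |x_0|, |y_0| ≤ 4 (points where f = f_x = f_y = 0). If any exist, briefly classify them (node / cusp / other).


No singular points in the scanned grid; C is smooth there.

Compute partial derivatives:
  f_x = 4 - 4*x.
  f_y = 1.
f_y = 1 is a nonzero constant, so f_y never vanishes: no point (x, y) can satisfy f = f_x = f_y = 0. In particular no (x, y) ∈ {−4, ..., 4}² is singular; the curve is smooth.


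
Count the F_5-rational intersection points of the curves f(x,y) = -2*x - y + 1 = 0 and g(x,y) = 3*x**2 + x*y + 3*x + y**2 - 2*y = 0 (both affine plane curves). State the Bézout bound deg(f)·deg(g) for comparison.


Common zeros: {(4, 3)}; count = 1; Bézout bound = 2.

deg(f) = 1, deg(g) = 2, so Bézout bound = 2.
Scan x ∈ F_5. For each x, list the y ∈ F_5 with f(x, y) ≡ 0 and those with g(x, y) ≡ 0 (mod 5); the common zeros in that column are the intersection.
  x = 0: f ≡ 0 at y ∈ {1}; g ≡ 0 at y ∈ {0, 2}; common: ∅.
  x = 1: f ≡ 0 at y ∈ {4}; g ≡ 0 at y ∈ ∅; common: ∅.
  x = 2: f ≡ 0 at y ∈ {2}; g ≡ 0 at y ∈ ∅; common: ∅.
  x = 3: f ≡ 0 at y ∈ {0}; g ≡ 0 at y ∈ ∅; common: ∅.
  x = 4: f ≡ 0 at y ∈ {3}; g ≡ 0 at y ∈ {0, 3}; common: {3}.
Collecting: common zeros = {(4, 3)}, so the count is 1.
Comparison with the Bézout bound: 1 ≤ 2 = deg(f)·deg(g), as expected for curves with no common component (the affine F_5-count falls short of the bound because intersections may lie at infinity, over extension fields, or carry multiplicity).


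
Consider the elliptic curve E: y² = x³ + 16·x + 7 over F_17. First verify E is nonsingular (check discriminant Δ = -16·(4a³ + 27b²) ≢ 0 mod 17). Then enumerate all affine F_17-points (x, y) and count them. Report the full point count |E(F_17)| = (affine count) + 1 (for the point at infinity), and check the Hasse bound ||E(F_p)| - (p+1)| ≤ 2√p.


Affine points = {(2, 8), (2, 9), (4, 4), (4, 13), (5, 5), (5, 12), (6, 8), (6, 9), (8, 1), (8, 16), (9, 8), (9, 9), (11, 1), (11, 16), (13, 7), (13, 10), (14, 0), (15, 1), (15, 16)}; affine count = 19; |E(F_17)| = 20.

Discriminant check: Δ ∝ 4a³ + 27b² = 4·16³ + 27·7² = 4·4096 + 27·49 ≡ 10 (mod 17). Nonzero ⇒ E is nonsingular.
For each x ∈ F_17, compute rhs = x³ + 16·x + 7 mod 17, then count y ∈ F_17 with y² ≡ rhs.
  x = 0: rhs = 7, matching y values: none (0 points).
  x = 1: rhs = 7, matching y values: none (0 points).
  x = 2: rhs = 13, matching y values: 8, 9 (2 points).
  x = 3: rhs = 14, matching y values: none (0 points).
  x = 4: rhs = 16, matching y values: 4, 13 (2 points).
  x = 5: rhs = 8, matching y values: 5, 12 (2 points).
  x = 6: rhs = 13, matching y values: 8, 9 (2 points).
  x = 7: rhs = 3, matching y values: none (0 points).
  x = 8: rhs = 1, matching y values: 1, 16 (2 points).
  x = 9: rhs = 13, matching y values: 8, 9 (2 points).
  x = 10: rhs = 11, matching y values: none (0 points).
  x = 11: rhs = 1, matching y values: 1, 16 (2 points).
  x = 12: rhs = 6, matching y values: none (0 points).
  x = 13: rhs = 15, matching y values: 7, 10 (2 points).
  x = 14: rhs = 0, matching y values: 0 (1 points).
  x = 15: rhs = 1, matching y values: 1, 16 (2 points).
  x = 16: rhs = 7, matching y values: none (0 points).
Total affine count: 19.
Full point count |E(F_17)| = 19 + 1 = 20.
Hasse bound: |20 − (17+1)| = |2| = 2 ≤ 2√17 ≈ 8.2462 ✓.


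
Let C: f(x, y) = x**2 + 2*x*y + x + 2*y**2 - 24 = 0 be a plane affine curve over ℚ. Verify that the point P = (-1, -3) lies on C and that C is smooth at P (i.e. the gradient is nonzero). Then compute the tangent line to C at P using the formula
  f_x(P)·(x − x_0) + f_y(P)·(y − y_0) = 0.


Tangent line at P: -7*x - 14*y - 49 = 0.

Step 1: f(-1, -3) = 0, so P lies on C.
Step 2: partial derivatives
  f_x(x, y) = 2*x + 2*y + 1, f_y(x, y) = 2*x + 4*y.
  f_x(P) = -7, f_y(P) = -14 (gradient nonzero, so P is smooth).
Step 3: tangent line at P: -7·(x − -1) + -14·(y − -3) = 0.
Expanding: -7*x - 14*y - 49 = 0.


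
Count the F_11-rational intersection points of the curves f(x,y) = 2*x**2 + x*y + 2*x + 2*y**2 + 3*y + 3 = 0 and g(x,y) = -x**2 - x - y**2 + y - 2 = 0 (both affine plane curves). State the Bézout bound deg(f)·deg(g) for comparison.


Common zeros: ∅; count = 0; Bézout bound = 4.

deg(f) = 2, deg(g) = 2, so Bézout bound = 4.
Scan x ∈ F_11. For each x, list the y ∈ F_11 with f(x, y) ≡ 0 and those with g(x, y) ≡ 0 (mod 11); the common zeros in that column are the intersection.
  x = 0: f ≡ 0 at y ∈ ∅; g ≡ 0 at y ∈ {5, 7}; common: ∅.
  x = 1: f ≡ 0 at y ∈ {4, 5}; g ≡ 0 at y ∈ ∅; common: ∅.
  x = 2: f ≡ 0 at y ∈ {1, 2}; g ≡ 0 at y ∈ ∅; common: ∅.
  x = 3: f ≡ 0 at y ∈ ∅; g ≡ 0 at y ∈ {6}; common: ∅.
  x = 4: f ≡ 0 at y ∈ ∅; g ≡ 0 at y ∈ {0, 1}; common: ∅.
  x = 5: f ≡ 0 at y ∈ {9}; g ≡ 0 at y ∈ {4, 8}; common: ∅.
  x = 6: f ≡ 0 at y ∈ {3, 9}; g ≡ 0 at y ∈ {0, 1}; common: ∅.
  x = 7: f ≡ 0 at y ∈ {2, 4}; g ≡ 0 at y ∈ {6}; common: ∅.
  x = 8: f ≡ 0 at y ∈ {3, 8}; g ≡ 0 at y ∈ ∅; common: ∅.
  x = 9: f ≡ 0 at y ∈ {8}; g ≡ 0 at y ∈ ∅; common: ∅.
  x = 10: f ≡ 0 at y ∈ ∅; g ≡ 0 at y ∈ {5, 7}; common: ∅.
Collecting: common zeros = ∅, so the count is 0.
Comparison with the Bézout bound: 0 ≤ 4 = deg(f)·deg(g), as expected for curves with no common component (the affine F_11-count falls short of the bound because intersections may lie at infinity, over extension fields, or carry multiplicity).
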